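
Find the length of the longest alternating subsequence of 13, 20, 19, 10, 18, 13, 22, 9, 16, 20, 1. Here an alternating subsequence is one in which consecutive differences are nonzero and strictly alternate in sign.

9

A longest alternating subsequence is 13, 20, 10, 18, 13, 22, 9, 16, 1 (positions 1,2,4,5,6,7,8,9,11); its 8 consecutive differences strictly alternate in sign, and length 9 is optimal.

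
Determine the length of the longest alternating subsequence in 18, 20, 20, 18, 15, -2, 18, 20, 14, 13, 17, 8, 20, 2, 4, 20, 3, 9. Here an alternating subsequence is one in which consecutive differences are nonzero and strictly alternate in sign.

A longest alternating subsequence is 18, 20, 15, 18, 14, 17, 8, 20, 2, 4, 3, 9 (positions 1,2,5,7,9,11,12,13,14,15,17,18); its 11 consecutive differences strictly alternate in sign, and length 12 is optimal.

12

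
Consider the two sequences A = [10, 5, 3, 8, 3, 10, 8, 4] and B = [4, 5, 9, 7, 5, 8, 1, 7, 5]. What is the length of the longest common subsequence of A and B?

2

Backtracking the LCS table gives one alignment: 5 (A2,B5) → 8 (A4,B6).
So the longest common subsequence has length 2.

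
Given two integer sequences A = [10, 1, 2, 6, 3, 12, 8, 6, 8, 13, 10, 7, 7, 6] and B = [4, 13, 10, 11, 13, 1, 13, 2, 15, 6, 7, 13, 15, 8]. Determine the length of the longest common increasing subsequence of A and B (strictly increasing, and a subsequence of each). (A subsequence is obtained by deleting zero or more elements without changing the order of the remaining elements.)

For each value that appears in both, track the longest common increasing run ending there.
The best achievable length is 4; one witness is 1, 2, 6, 7 (A-positions 2,3,4,12, B-positions 6,8,10,11).

4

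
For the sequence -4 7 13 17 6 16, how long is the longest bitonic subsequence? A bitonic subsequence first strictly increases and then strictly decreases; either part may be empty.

One longest bitonic subsequence is -4, 7, 13, 17, 16 (positions 1,2,3,4,6): it rises to 17 then falls. Length 5 is optimal.

5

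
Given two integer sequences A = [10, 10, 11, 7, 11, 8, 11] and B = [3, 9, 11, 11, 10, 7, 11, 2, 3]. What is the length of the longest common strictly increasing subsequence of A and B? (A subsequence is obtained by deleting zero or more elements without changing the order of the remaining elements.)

A longest common strictly increasing subsequence is 10, 11 (length 2); it appears in order in both A and B, and no longer such subsequence exists.

2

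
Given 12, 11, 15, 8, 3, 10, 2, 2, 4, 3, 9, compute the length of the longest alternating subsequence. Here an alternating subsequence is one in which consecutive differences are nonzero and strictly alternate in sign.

A longest alternating subsequence is 12, 11, 15, 8, 10, 2, 4, 3, 9 (positions 1,2,3,4,6,7,9,10,11); its 8 consecutive differences strictly alternate in sign, and length 9 is optimal.

9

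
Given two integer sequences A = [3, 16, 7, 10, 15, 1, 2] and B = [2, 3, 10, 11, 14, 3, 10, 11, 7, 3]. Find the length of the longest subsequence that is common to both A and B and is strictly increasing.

2

A longest common strictly increasing subsequence is 3, 10 (length 2); it appears in order in both A and B, and no longer such subsequence exists.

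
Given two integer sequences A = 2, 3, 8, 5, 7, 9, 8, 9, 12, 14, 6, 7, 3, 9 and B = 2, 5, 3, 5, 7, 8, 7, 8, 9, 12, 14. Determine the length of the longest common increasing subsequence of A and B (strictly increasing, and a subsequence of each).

A longest common strictly increasing subsequence is 2, 3, 5, 7, 8, 9, 12, 14 (length 8); it appears in order in both A and B, and no longer such subsequence exists.

8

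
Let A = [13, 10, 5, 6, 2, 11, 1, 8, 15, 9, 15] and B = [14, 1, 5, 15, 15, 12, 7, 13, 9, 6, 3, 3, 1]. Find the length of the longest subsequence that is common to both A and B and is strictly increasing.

A longest common strictly increasing subsequence is 1, 15 (length 2); it appears in order in both A and B, and no longer such subsequence exists.

2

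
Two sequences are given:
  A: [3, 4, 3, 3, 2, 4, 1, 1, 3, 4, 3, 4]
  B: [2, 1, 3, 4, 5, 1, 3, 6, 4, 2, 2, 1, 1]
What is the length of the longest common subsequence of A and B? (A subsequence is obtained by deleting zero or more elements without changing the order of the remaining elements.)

6

Backtracking the LCS table gives one alignment: 3 (A1,B3) → 4 (A2,B4) → 3 (A3,B7) → 2 (A5,B11) → 1 (A7,B12) → 1 (A8,B13).
So the longest common subsequence has length 6.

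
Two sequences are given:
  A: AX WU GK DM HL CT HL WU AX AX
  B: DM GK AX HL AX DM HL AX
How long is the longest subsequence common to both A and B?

A longest common subsequence is AX, DM, HL, AX (length 4); the LCS DP confirms no longer common subsequence exists.

4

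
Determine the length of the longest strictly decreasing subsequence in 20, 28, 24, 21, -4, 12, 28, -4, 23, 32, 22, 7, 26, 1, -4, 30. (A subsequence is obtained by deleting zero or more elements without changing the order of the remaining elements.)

Scanning left to right, the best length ending at each element is: 20→1, 28→1, 24→2, 21→3, -4→4, 12→4, 28→1, -4→5, 23→3, 32→1, 22→4, 7→5, 26→2, 1→6, -4→7, 30→2.
So the longest decreasing subsequence has length 7, e.g. 28, 24, 21, 12, 7, 1, -4.

7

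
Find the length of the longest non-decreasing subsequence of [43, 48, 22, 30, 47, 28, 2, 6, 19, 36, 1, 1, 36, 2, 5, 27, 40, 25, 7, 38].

6

Let dp[i] be the longest non-decreasing subsequence ending at position i. Then dp = [1, 2, 1, 2, 3, 2, 1, 2, 3, 4, 1, 2, 5, 3, 4, 5, 6, 5, 5, 6].
The maximum is 6; one witness is 2, 6, 19, 36, 36, 40 at positions 7,8,9,10,13,17.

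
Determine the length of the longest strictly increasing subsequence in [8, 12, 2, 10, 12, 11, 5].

3

Scanning left to right, the best length ending at each element is: 8→1, 12→2, 2→1, 10→2, 12→3, 11→3, 5→2.
So the longest increasing subsequence has length 3, e.g. 8, 10, 12.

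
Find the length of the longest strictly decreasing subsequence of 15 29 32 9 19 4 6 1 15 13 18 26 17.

4

One longest decreasing subsequence is 15, 9, 4, 1 (positions 1,4,6,8), of length 4; no longer one exists.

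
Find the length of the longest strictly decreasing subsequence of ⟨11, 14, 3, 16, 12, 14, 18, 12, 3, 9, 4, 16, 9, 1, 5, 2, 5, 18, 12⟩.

One longest decreasing subsequence is 16, 14, 12, 9, 4, 1 (positions 4,6,8,10,11,14), of length 6; no longer one exists.

6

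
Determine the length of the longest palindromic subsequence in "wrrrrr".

One longest palindromic subsequence is rrrrr (positions 2,3,4,5,6); it reads the same forward and backward, and the interval DP gives dp[1][6] = 5.

5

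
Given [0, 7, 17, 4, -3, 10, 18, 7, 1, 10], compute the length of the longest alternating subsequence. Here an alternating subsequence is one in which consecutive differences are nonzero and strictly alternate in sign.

6

Track the best alternating length ending on an up-step vs a down-step at each position: up/down = 1/1, 2/1, 2/1, 2/3, 1/3, 4/3, 4/1, 4/5, 4/5, 6/5.
The maximum over both is 6; one such subsequence is 0, 7, 4, 10, 7, 10.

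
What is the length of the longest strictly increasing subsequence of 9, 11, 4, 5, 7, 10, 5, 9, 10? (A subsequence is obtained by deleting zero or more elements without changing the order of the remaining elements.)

Scanning left to right, the best length ending at each element is: 9→1, 11→2, 4→1, 5→2, 7→3, 10→4, 5→2, 9→4, 10→5.
So the longest increasing subsequence has length 5, e.g. 4, 5, 7, 9, 10.

5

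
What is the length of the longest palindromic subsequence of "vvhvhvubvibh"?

One longest palindromic subsequence is vvhvhvv (positions 1,2,3,4,5,6,9); it reads the same forward and backward, and the interval DP gives dp[1][12] = 7.

7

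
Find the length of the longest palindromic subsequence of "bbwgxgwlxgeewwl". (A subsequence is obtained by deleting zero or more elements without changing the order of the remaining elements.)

7

Using dp[i][j] = 2 + dp[i+1][j−1] if the ends match, else max(dp[i+1][j], dp[i][j−1]):
dp[1][15] = 7. A witness is wgxlxgw at positions 3,4,5,8,9,10,14.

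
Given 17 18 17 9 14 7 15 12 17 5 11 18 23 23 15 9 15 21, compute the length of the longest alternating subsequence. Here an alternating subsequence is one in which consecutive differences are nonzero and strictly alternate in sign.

Track the best alternating length ending on an up-step vs a down-step at each position: up/down = 1/1, 2/1, 1/3, 1/3, 4/3, 1/5, 6/3, 6/7, 8/3, 1/9, 10/9, 10/1, 10/1, 10/1, 10/11, 10/11, 12/11, 12/11.
The maximum over both is 12; one such subsequence is 17, 18, 9, 14, 7, 15, 12, 17, 5, 11, 9, 15.

12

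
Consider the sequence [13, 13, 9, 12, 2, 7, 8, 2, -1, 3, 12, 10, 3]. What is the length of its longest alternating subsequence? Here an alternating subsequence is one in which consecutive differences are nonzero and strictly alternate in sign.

8

A longest alternating subsequence is 13, 9, 12, 2, 7, 2, 12, 10 (positions 1,3,4,5,6,8,11,12); its 7 consecutive differences strictly alternate in sign, and length 8 is optimal.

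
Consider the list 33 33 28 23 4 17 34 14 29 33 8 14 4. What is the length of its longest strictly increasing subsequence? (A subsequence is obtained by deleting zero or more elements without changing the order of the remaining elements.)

One longest increasing subsequence is 4, 17, 29, 33 (positions 5,6,9,10), of length 4; no longer one exists.

4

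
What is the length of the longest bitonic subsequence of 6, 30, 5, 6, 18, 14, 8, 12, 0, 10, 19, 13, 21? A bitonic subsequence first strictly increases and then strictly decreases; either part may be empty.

Let inc[i] be the LIS ending at i and dec[i] the longest strictly decreasing subsequence starting at i. inc = [1, 2, 1, 2, 3, 3, 3, 4, 1, 4, 5, 5, 6], dec = [3, 5, 2, 2, 4, 3, 2, 2, 1, 1, 2, 1, 1].
max_i inc[i]+dec[i]−1 = 6, with one witness 6, 30, 18, 14, 12, 10.

6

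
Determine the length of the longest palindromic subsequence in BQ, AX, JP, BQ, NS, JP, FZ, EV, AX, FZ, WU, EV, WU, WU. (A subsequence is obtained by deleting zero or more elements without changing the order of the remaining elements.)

5

Using dp[i][j] = 2 + dp[i+1][j−1] if the ends match, else max(dp[i+1][j], dp[i][j−1]):
dp[1][14] = 5. A witness is AX JP NS JP AX at positions 2,3,5,6,9.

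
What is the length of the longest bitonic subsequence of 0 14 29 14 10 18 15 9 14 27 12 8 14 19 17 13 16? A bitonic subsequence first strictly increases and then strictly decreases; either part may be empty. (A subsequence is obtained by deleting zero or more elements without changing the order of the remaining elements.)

8

Let inc[i] be the LIS ending at i and dec[i] the longest strictly decreasing subsequence starting at i. inc = [1, 2, 3, 2, 2, 3, 3, 2, 3, 4, 3, 2, 4, 5, 5, 4, 5], dec = [1, 4, 6, 4, 3, 5, 4, 2, 3, 4, 2, 1, 2, 3, 2, 1, 1].
max_i inc[i]+dec[i]−1 = 8, with one witness 0, 14, 29, 18, 15, 14, 12, 8.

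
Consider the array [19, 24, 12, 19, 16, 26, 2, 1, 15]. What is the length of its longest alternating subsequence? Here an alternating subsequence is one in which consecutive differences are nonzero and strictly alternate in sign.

Track the best alternating length ending on an up-step vs a down-step at each position: up/down = 1/1, 2/1, 1/3, 4/3, 4/5, 6/1, 1/7, 1/7, 8/7.
The maximum over both is 8; one such subsequence is 19, 24, 12, 19, 16, 26, 2, 15.

8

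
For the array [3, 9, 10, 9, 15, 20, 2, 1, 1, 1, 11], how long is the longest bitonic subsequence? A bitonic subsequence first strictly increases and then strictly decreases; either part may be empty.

One longest bitonic subsequence is 3, 9, 10, 15, 20, 2, 1 (positions 1,2,3,5,6,7,10): it rises to 20 then falls. Length 7 is optimal.

7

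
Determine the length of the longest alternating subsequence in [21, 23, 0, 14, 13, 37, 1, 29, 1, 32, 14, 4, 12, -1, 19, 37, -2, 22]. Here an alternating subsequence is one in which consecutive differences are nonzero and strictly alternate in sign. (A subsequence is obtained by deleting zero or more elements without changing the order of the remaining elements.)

16

Track the best alternating length ending on an up-step vs a down-step at each position: up/down = 1/1, 2/1, 1/3, 4/3, 4/5, 6/1, 4/7, 8/7, 4/9, 10/7, 10/11, 10/11, 12/11, 1/13, 14/11, 14/1, 1/15, 16/15.
The maximum over both is 16; one such subsequence is 21, 23, 0, 14, 13, 37, 1, 29, 1, 32, 4, 12, -1, 19, -2, 22.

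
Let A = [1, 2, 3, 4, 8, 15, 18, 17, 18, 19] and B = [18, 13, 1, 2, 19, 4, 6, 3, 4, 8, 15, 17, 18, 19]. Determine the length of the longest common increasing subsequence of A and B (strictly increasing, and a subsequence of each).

9

A longest common strictly increasing subsequence is 1, 2, 3, 4, 8, 15, 17, 18, 19 (length 9); it appears in order in both A and B, and no longer such subsequence exists.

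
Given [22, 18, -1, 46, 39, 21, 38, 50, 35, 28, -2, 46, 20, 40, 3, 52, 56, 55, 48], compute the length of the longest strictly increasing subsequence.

Let dp[i] be the longest increasing subsequence ending at position i. Then dp = [1, 1, 1, 2, 2, 2, 3, 4, 3, 3, 1, 4, 2, 4, 2, 5, 6, 6, 5].
The maximum is 6; one witness is 18, 21, 38, 50, 52, 56 at positions 2,6,7,8,16,17.

6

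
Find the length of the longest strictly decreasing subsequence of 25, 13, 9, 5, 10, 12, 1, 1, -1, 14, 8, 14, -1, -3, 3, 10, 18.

7

Let dp[i] be the longest decreasing subsequence ending at position i. Then dp = [1, 2, 3, 4, 3, 3, 5, 5, 6, 2, 4, 2, 6, 7, 5, 4, 2].
The maximum is 7; one witness is 25, 13, 9, 5, 1, -1, -3 at positions 1,2,3,4,7,9,14.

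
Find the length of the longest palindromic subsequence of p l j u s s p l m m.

4

One longest palindromic subsequence is lssl (positions 2,5,6,8); it reads the same forward and backward, and the interval DP gives dp[1][10] = 4.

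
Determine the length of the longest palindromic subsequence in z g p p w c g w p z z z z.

Using dp[i][j] = 2 + dp[i+1][j−1] if the ends match, else max(dp[i+1][j], dp[i][j−1]):
dp[1][13] = 7. A witness is zpwgwpz at positions 1,4,5,7,8,9,13.

7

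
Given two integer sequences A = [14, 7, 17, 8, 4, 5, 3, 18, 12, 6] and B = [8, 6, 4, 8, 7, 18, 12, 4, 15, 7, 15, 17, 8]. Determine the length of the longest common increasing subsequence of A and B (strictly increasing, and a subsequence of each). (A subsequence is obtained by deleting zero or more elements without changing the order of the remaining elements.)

2

For each value that appears in both, track the longest common increasing run ending there.
The best achievable length is 2; one witness is 8, 18 (A-positions 4,8, B-positions 1,6).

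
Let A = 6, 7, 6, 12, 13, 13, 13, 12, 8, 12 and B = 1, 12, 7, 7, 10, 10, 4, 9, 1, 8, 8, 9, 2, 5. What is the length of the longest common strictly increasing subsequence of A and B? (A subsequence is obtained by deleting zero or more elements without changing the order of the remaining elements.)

A longest common strictly increasing subsequence is 7, 8 (length 2); it appears in order in both A and B, and no longer such subsequence exists.

2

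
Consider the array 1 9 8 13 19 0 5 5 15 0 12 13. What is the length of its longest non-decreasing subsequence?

Scanning left to right, the best length ending at each element is: 1→1, 9→2, 8→2, 13→3, 19→4, 0→1, 5→2, 5→3, 15→4, 0→2, 12→4, 13→5.
So the longest non-decreasing subsequence has length 5, e.g. 1, 5, 5, 12, 13.

5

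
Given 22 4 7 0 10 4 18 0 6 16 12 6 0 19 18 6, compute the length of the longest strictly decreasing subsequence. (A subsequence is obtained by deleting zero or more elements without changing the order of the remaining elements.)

6

One longest decreasing subsequence is 22, 18, 16, 12, 6, 0 (positions 1,7,10,11,12,13), of length 6; no longer one exists.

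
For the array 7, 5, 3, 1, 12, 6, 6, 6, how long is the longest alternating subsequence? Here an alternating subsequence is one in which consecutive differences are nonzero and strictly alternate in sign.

A longest alternating subsequence is 7, 5, 12, 6 (positions 1,2,5,6); its 3 consecutive differences strictly alternate in sign, and length 4 is optimal.

4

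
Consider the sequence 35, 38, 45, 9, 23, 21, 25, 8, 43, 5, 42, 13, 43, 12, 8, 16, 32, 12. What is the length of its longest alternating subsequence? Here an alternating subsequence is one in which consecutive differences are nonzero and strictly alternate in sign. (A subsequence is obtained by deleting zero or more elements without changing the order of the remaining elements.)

Track the best alternating length ending on an up-step vs a down-step at each position: up/down = 1/1, 2/1, 2/1, 1/3, 4/3, 4/5, 6/3, 1/7, 8/3, 1/9, 10/9, 10/11, 12/3, 10/13, 10/13, 14/13, 14/13, 14/15.
The maximum over both is 15; one such subsequence is 35, 38, 9, 23, 21, 25, 8, 43, 5, 42, 13, 43, 12, 16, 12.

15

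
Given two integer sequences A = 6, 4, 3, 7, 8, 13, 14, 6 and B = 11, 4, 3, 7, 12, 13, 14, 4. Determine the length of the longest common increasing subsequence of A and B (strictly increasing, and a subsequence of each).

4

A longest common strictly increasing subsequence is 4, 7, 13, 14 (length 4); it appears in order in both A and B, and no longer such subsequence exists.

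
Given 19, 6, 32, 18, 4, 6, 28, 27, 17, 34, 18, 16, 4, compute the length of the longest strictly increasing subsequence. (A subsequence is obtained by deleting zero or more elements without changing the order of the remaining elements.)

One longest increasing subsequence is 6, 18, 28, 34 (positions 2,4,7,10), of length 4; no longer one exists.

4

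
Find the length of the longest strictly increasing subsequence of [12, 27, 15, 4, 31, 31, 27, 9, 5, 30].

4

Scanning left to right, the best length ending at each element is: 12→1, 27→2, 15→2, 4→1, 31→3, 31→3, 27→3, 9→2, 5→2, 30→4.
So the longest increasing subsequence has length 4, e.g. 12, 15, 27, 30.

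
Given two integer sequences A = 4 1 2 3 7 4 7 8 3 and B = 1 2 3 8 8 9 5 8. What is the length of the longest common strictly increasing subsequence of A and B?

4

For each value that appears in both, track the longest common increasing run ending there.
The best achievable length is 4; one witness is 1, 2, 3, 8 (A-positions 2,3,4,8, B-positions 1,2,3,4).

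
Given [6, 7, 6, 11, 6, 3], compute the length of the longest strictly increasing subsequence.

3

One longest increasing subsequence is 6, 7, 11 (positions 1,2,4), of length 3; no longer one exists.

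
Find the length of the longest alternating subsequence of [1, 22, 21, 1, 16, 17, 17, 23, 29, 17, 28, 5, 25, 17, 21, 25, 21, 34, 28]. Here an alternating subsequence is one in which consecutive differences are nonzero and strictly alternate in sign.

13

A longest alternating subsequence is 1, 22, 21, 23, 17, 28, 5, 25, 17, 25, 21, 34, 28 (positions 1,2,3,8,10,11,12,13,14,16,17,18,19); its 12 consecutive differences strictly alternate in sign, and length 13 is optimal.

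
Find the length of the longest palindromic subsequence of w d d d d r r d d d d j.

10

Using dp[i][j] = 2 + dp[i+1][j−1] if the ends match, else max(dp[i+1][j], dp[i][j−1]):
dp[1][12] = 10. A witness is ddddrrdddd at positions 2,3,4,5,6,7,8,9,10,11.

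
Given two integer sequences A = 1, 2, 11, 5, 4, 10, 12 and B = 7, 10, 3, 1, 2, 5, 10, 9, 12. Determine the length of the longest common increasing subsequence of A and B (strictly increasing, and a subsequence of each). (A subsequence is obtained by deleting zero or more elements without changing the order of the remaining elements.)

5

A longest common strictly increasing subsequence is 1, 2, 5, 10, 12 (length 5); it appears in order in both A and B, and no longer such subsequence exists.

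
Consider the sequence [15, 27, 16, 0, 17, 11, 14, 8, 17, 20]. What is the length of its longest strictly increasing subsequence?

Let dp[i] be the longest increasing subsequence ending at position i. Then dp = [1, 2, 2, 1, 3, 2, 3, 2, 4, 5].
The maximum is 5; one witness is 0, 11, 14, 17, 20 at positions 4,6,7,9,10.

5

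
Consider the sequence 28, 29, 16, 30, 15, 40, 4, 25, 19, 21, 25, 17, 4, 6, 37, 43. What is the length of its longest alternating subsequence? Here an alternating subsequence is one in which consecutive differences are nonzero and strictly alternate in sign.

Track the best alternating length ending on an up-step vs a down-step at each position: up/down = 1/1, 2/1, 1/3, 4/1, 1/5, 6/1, 1/7, 8/7, 8/9, 10/9, 10/7, 8/11, 1/11, 12/11, 12/7, 12/1.
The maximum over both is 12; one such subsequence is 28, 29, 16, 30, 15, 40, 4, 25, 19, 21, 4, 6.

12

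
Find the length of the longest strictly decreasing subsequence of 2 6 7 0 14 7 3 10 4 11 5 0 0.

Scanning left to right, the best length ending at each element is: 2→1, 6→1, 7→1, 0→2, 14→1, 7→2, 3→3, 10→2, 4→3, 11→2, 5→3, 0→4, 0→4.
So the longest decreasing subsequence has length 4, e.g. 14, 7, 3, 0.

4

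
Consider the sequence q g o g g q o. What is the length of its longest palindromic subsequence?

5

One longest palindromic subsequence is qgggq (positions 1,2,4,5,6); it reads the same forward and backward, and the interval DP gives dp[1][7] = 5.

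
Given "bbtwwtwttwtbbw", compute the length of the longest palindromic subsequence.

One longest palindromic subsequence is bbtwtttwtbb (positions 1,2,3,4,6,8,9,10,11,12,13); it reads the same forward and backward, and the interval DP gives dp[1][14] = 11.

11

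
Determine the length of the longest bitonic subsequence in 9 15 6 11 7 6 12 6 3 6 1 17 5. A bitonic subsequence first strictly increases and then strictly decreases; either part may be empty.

Let inc[i] be the LIS ending at i and dec[i] the longest strictly decreasing subsequence starting at i. inc = [1, 2, 1, 2, 2, 1, 3, 1, 1, 2, 1, 4, 2], dec = [5, 6, 3, 5, 4, 3, 4, 3, 2, 2, 1, 2, 1].
max_i inc[i]+dec[i]−1 = 7, with one witness 9, 15, 11, 7, 6, 3, 1.

7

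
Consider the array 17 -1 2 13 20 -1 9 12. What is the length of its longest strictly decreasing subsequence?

3

Let dp[i] be the longest decreasing subsequence ending at position i. Then dp = [1, 2, 2, 2, 1, 3, 3, 3].
The maximum is 3; one witness is 17, 2, -1 at positions 1,3,6.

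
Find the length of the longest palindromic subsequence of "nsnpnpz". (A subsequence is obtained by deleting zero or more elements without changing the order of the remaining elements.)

Using dp[i][j] = 2 + dp[i+1][j−1] if the ends match, else max(dp[i+1][j], dp[i][j−1]):
dp[1][7] = 3. A witness is pnp at positions 4,5,6.

3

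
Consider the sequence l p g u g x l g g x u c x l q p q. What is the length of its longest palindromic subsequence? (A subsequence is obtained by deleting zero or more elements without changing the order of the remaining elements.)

8

One longest palindromic subsequence is puxggxup (positions 2,4,6,8,9,10,11,16); it reads the same forward and backward, and the interval DP gives dp[1][17] = 8.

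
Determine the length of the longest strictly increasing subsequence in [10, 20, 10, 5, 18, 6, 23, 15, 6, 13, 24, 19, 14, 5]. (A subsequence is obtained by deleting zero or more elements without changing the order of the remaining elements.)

4

Scanning left to right, the best length ending at each element is: 10→1, 20→2, 10→1, 5→1, 18→2, 6→2, 23→3, 15→3, 6→2, 13→3, 24→4, 19→4, 14→4, 5→1.
So the longest increasing subsequence has length 4, e.g. 10, 20, 23, 24.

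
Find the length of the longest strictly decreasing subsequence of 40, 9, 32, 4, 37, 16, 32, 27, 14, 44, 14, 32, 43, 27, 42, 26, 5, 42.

Scanning left to right, the best length ending at each element is: 40→1, 9→2, 32→2, 4→3, 37→2, 16→3, 32→3, 27→4, 14→5, 44→1, 14→5, 32→3, 43→2, 27→4, 42→3, 26→5, 5→6, 42→3.
So the longest decreasing subsequence has length 6, e.g. 40, 37, 32, 27, 14, 5.

6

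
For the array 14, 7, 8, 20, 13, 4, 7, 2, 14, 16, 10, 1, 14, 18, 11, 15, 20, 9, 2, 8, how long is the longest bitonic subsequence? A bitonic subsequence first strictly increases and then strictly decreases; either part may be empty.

9

One longest bitonic subsequence is 7, 8, 13, 14, 16, 14, 11, 9, 8 (positions 2,3,5,9,10,13,15,18,20): it rises to 16 then falls. Length 9 is optimal.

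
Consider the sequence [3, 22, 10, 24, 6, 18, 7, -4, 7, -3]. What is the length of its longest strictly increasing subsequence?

Let dp[i] be the longest increasing subsequence ending at position i. Then dp = [1, 2, 2, 3, 2, 3, 3, 1, 3, 2].
The maximum is 3; one witness is 3, 22, 24 at positions 1,2,4.

3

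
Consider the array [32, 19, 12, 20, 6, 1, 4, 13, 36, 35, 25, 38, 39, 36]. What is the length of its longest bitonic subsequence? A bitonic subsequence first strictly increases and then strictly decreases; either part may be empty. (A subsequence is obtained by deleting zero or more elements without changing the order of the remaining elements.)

7

Let inc[i] be the LIS ending at i and dec[i] the longest strictly decreasing subsequence starting at i. inc = [1, 1, 1, 2, 1, 1, 2, 3, 4, 4, 4, 5, 6, 5], dec = [5, 4, 3, 3, 2, 1, 1, 1, 3, 2, 1, 2, 2, 1].
max_i inc[i]+dec[i]−1 = 7, with one witness 1, 4, 13, 36, 38, 39, 36.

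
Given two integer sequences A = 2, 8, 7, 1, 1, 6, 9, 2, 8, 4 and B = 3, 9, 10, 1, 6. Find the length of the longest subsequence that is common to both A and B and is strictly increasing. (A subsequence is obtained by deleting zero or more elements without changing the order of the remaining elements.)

A longest common strictly increasing subsequence is 1, 6 (length 2); it appears in order in both A and B, and no longer such subsequence exists.

2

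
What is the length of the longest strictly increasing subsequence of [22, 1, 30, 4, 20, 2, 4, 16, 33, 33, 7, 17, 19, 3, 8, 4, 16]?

Let dp[i] be the longest increasing subsequence ending at position i. Then dp = [1, 1, 2, 2, 3, 2, 3, 4, 5, 5, 4, 5, 6, 3, 5, 4, 6].
The maximum is 6; one witness is 1, 2, 4, 16, 17, 19 at positions 2,6,7,8,12,13.

6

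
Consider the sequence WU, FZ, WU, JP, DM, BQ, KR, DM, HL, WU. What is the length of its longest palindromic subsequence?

One longest palindromic subsequence is WU DM KR DM WU (positions 1,5,7,8,10); it reads the same forward and backward, and the interval DP gives dp[1][10] = 5.

5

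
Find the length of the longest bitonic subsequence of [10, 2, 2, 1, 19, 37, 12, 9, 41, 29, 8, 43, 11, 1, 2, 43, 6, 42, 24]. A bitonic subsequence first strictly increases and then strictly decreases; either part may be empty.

7

One longest bitonic subsequence is 10, 19, 37, 12, 9, 8, 6 (positions 1,5,6,7,8,11,17): it rises to 37 then falls. Length 7 is optimal.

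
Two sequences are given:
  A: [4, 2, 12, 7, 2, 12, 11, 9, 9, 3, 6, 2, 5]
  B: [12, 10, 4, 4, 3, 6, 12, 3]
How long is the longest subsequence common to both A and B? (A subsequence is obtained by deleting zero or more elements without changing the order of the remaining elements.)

A longest common subsequence is 4, 12, 3 (length 3); the LCS DP confirms no longer common subsequence exists.

3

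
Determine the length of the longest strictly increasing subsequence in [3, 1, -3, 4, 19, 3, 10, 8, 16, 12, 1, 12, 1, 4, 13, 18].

Let dp[i] be the longest increasing subsequence ending at position i. Then dp = [1, 1, 1, 2, 3, 2, 3, 3, 4, 4, 2, 4, 2, 3, 5, 6].
The maximum is 6; one witness is 3, 4, 10, 12, 13, 18 at positions 1,4,7,10,15,16.

6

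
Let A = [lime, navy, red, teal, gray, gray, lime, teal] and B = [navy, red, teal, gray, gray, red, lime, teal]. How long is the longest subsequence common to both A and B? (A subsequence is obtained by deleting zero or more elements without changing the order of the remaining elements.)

7

Backtracking the LCS table gives one alignment: navy (A2,B1) → red (A3,B2) → teal (A4,B3) → gray (A5,B4) → gray (A6,B5) → lime (A7,B7) → teal (A8,B8).
So the longest common subsequence has length 7.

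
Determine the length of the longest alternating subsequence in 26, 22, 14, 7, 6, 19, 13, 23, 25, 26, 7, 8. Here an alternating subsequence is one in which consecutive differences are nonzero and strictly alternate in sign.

7

Track the best alternating length ending on an up-step vs a down-step at each position: up/down = 1/1, 1/2, 1/2, 1/2, 1/2, 3/2, 3/4, 5/2, 5/2, 5/1, 3/6, 7/6.
The maximum over both is 7; one such subsequence is 26, 14, 19, 13, 23, 7, 8.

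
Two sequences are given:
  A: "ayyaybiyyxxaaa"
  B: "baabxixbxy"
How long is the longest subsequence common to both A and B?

6

Backtracking the LCS table gives one alignment: a (A1,B2) → a (A4,B3) → b (A6,B4) → i (A7,B6) → x (A10,B7) → x (A11,B9).
So the longest common subsequence has length 6.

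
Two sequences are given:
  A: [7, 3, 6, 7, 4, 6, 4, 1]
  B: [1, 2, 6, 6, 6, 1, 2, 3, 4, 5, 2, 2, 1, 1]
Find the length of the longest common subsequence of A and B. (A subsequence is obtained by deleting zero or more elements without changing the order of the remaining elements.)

Backtracking the LCS table gives one alignment: 6 (A3,B4) → 6 (A6,B5) → 4 (A7,B9) → 1 (A8,B14).
So the longest common subsequence has length 4.

4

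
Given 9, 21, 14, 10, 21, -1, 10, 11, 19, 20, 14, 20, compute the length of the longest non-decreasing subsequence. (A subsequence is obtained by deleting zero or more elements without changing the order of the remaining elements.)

7

Scanning left to right, the best length ending at each element is: 9→1, 21→2, 14→2, 10→2, 21→3, -1→1, 10→3, 11→4, 19→5, 20→6, 14→5, 20→7.
So the longest non-decreasing subsequence has length 7, e.g. 9, 10, 10, 11, 19, 20, 20.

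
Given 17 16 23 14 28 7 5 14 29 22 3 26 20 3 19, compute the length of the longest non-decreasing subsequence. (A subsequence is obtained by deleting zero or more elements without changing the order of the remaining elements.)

4

Let dp[i] be the longest non-decreasing subsequence ending at position i. Then dp = [1, 1, 2, 1, 3, 1, 1, 2, 4, 3, 1, 4, 3, 2, 3].
The maximum is 4; one witness is 17, 23, 28, 29 at positions 1,3,5,9.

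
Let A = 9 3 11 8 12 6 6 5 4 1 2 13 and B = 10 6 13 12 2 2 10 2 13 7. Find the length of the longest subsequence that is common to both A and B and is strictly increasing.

For each value that appears in both, track the longest common increasing run ending there.
The best achievable length is 2; one witness is 6, 13 (A-positions 6,12, B-positions 2,3).

2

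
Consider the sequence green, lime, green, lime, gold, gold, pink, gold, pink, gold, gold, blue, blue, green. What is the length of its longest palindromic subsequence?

9

One longest palindromic subsequence is green gold gold pink gold pink gold gold green (positions 1,5,6,7,8,9,10,11,14); it reads the same forward and backward, and the interval DP gives dp[1][14] = 9.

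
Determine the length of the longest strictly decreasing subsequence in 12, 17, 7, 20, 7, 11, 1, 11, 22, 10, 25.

3

Let dp[i] be the longest decreasing subsequence ending at position i. Then dp = [1, 1, 2, 1, 2, 2, 3, 2, 1, 3, 1].
The maximum is 3; one witness is 12, 7, 1 at positions 1,3,7.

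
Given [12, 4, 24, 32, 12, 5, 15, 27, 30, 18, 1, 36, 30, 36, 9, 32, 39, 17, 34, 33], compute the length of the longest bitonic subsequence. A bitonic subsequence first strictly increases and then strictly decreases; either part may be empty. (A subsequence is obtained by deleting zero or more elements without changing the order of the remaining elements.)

Let inc[i] be the LIS ending at i and dec[i] the longest strictly decreasing subsequence starting at i. inc = [1, 1, 2, 3, 2, 2, 3, 4, 5, 4, 1, 6, 5, 6, 3, 6, 7, 4, 7, 7], dec = [3, 2, 4, 4, 3, 2, 2, 3, 3, 2, 1, 3, 2, 3, 1, 2, 3, 1, 2, 1].
max_i inc[i]+dec[i]−1 = 9, with one witness 4, 12, 15, 27, 30, 36, 39, 34, 33.

9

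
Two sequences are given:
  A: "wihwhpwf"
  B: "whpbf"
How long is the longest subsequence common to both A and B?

Backtracking the LCS table gives one alignment: w (A4,B1) → h (A5,B2) → p (A6,B3) → f (A8,B5).
So the longest common subsequence has length 4.

4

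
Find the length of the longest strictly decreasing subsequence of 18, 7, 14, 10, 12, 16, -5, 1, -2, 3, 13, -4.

Let dp[i] be the longest decreasing subsequence ending at position i. Then dp = [1, 2, 2, 3, 3, 2, 4, 4, 5, 4, 3, 6].
The maximum is 6; one witness is 18, 14, 10, 1, -2, -4 at positions 1,3,4,8,9,12.

6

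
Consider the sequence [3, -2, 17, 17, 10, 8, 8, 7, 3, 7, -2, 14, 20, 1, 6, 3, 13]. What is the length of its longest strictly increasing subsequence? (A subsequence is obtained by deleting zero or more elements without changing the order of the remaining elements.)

One longest increasing subsequence is -2, 3, 7, 14, 20 (positions 2,9,10,12,13), of length 5; no longer one exists.

5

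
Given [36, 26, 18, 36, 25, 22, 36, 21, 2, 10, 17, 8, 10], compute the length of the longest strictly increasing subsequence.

3

Let dp[i] be the longest increasing subsequence ending at position i. Then dp = [1, 1, 1, 2, 2, 2, 3, 2, 1, 2, 3, 2, 3].
The maximum is 3; one witness is 18, 25, 36 at positions 3,5,7.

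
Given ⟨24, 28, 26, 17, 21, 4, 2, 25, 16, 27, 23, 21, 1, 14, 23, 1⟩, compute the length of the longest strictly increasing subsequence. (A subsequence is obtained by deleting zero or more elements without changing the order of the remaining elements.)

4

Scanning left to right, the best length ending at each element is: 24→1, 28→2, 26→2, 17→1, 21→2, 4→1, 2→1, 25→3, 16→2, 27→4, 23→3, 21→3, 1→1, 14→2, 23→4, 1→1.
So the longest increasing subsequence has length 4, e.g. 17, 21, 25, 27.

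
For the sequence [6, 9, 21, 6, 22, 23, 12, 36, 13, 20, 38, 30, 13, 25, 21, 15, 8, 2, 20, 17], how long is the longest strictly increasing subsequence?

One longest increasing subsequence is 6, 9, 21, 22, 23, 36, 38 (positions 1,2,3,5,6,8,11), of length 7; no longer one exists.

7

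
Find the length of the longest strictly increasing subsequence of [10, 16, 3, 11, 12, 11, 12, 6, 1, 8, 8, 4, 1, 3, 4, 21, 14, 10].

Let dp[i] be the longest increasing subsequence ending at position i. Then dp = [1, 2, 1, 2, 3, 2, 3, 2, 1, 3, 3, 2, 1, 2, 3, 4, 4, 4].
The maximum is 4; one witness is 10, 11, 12, 21 at positions 1,4,5,16.

4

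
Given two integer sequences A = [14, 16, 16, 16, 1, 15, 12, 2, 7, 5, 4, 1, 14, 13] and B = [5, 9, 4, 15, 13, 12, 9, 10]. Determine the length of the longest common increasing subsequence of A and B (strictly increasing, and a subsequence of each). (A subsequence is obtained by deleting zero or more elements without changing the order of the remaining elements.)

2

A longest common strictly increasing subsequence is 5, 13 (length 2); it appears in order in both A and B, and no longer such subsequence exists.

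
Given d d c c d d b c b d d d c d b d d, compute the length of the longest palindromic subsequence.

13

One longest palindromic subsequence is ddcddbcbddcdd (positions 1,2,4,5,6,7,8,9,11,12,13,16,17); it reads the same forward and backward, and the interval DP gives dp[1][17] = 13.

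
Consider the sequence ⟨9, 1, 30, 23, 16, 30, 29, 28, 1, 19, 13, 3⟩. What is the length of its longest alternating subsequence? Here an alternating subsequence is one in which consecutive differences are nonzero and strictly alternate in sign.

8

A longest alternating subsequence is 9, 1, 30, 23, 30, 1, 19, 13 (positions 1,2,3,4,6,9,10,11); its 7 consecutive differences strictly alternate in sign, and length 8 is optimal.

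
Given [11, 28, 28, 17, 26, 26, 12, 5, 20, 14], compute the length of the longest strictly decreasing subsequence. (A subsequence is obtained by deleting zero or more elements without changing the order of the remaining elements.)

4

One longest decreasing subsequence is 28, 17, 12, 5 (positions 2,4,7,8), of length 4; no longer one exists.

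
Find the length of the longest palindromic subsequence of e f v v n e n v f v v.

7

One longest palindromic subsequence is vvnenvv (positions 3,4,5,6,7,10,11); it reads the same forward and backward, and the interval DP gives dp[1][11] = 7.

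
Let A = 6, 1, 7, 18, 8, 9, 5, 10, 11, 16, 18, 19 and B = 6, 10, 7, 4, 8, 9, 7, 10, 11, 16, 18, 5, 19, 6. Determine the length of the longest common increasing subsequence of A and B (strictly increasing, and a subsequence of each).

9

A longest common strictly increasing subsequence is 6, 7, 8, 9, 10, 11, 16, 18, 19 (length 9); it appears in order in both A and B, and no longer such subsequence exists.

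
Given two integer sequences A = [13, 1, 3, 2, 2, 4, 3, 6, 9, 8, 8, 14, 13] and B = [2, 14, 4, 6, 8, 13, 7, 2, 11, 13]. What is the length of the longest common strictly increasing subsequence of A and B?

5

A longest common strictly increasing subsequence is 2, 4, 6, 8, 13 (length 5); it appears in order in both A and B, and no longer such subsequence exists.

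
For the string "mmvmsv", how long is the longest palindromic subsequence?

3

One longest palindromic subsequence is vsv (positions 3,5,6); it reads the same forward and backward, and the interval DP gives dp[1][6] = 3.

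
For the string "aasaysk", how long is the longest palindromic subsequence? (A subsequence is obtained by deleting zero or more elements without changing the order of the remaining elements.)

Using dp[i][j] = 2 + dp[i+1][j−1] if the ends match, else max(dp[i+1][j], dp[i][j−1]):
dp[1][7] = 3. A witness is sys at positions 3,5,6.

3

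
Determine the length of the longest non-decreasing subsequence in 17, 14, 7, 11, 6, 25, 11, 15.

Scanning left to right, the best length ending at each element is: 17→1, 14→1, 7→1, 11→2, 6→1, 25→3, 11→3, 15→4.
So the longest non-decreasing subsequence has length 4, e.g. 7, 11, 11, 15.

4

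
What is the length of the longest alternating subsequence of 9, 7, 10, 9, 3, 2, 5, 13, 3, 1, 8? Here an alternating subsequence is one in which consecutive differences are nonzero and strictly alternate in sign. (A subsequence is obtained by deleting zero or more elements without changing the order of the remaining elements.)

7

A longest alternating subsequence is 9, 7, 10, 3, 5, 3, 8 (positions 1,2,3,5,7,9,11); its 6 consecutive differences strictly alternate in sign, and length 7 is optimal.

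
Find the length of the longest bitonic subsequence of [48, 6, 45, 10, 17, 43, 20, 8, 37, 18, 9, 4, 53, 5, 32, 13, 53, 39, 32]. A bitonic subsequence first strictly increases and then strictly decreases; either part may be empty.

8

Let inc[i] be the LIS ending at i and dec[i] the longest strictly decreasing subsequence starting at i. inc = [1, 1, 2, 2, 3, 4, 4, 2, 5, 4, 3, 1, 6, 2, 5, 4, 6, 6, 5], dec = [7, 2, 6, 3, 3, 5, 4, 2, 4, 3, 2, 1, 3, 1, 2, 1, 3, 2, 1].
max_i inc[i]+dec[i]−1 = 8, with one witness 6, 10, 17, 43, 37, 18, 9, 5.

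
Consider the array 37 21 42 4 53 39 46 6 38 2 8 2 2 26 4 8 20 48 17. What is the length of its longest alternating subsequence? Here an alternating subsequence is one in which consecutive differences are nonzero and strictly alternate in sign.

16

A longest alternating subsequence is 37, 21, 42, 4, 53, 39, 46, 6, 38, 2, 8, 2, 26, 4, 20, 17 (positions 1,2,3,4,5,6,7,8,9,10,11,12,14,15,17,19); its 15 consecutive differences strictly alternate in sign, and length 16 is optimal.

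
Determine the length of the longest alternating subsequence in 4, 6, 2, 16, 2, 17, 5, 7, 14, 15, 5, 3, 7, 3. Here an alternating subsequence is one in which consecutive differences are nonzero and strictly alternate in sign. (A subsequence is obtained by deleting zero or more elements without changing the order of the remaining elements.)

A longest alternating subsequence is 4, 6, 2, 16, 2, 17, 5, 7, 5, 7, 3 (positions 1,2,3,4,5,6,7,8,11,13,14); its 10 consecutive differences strictly alternate in sign, and length 11 is optimal.

11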